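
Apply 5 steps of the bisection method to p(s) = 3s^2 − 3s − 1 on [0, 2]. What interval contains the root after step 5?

[1.25, 1.3125]

m = 1, p(m) = -1 (−); new bracket [1, 2]
m = 1.5, p(m) = 1.25 (+); new bracket [1, 1.5]
m = 1.25, p(m) = -0.0625 (−); new bracket [1.25, 1.5]
m = 1.375, p(m) = 0.5469 (+); new bracket [1.25, 1.375]
m = 1.3125, p(m) = 0.2305 (+); new bracket [1.25, 1.3125]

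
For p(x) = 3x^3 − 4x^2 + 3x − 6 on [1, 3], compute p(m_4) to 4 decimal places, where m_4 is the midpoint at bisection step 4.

midpoint 2: p = 8 > 0 → [1, 2]
midpoint 1.5: p = -0.375 < 0 → [1.5, 2]
midpoint 1.75: p = 3.078125 > 0 → [1.5, 1.75]
midpoint 1.625: p = 1.1855 > 0 → [1.5, 1.625]

1.1855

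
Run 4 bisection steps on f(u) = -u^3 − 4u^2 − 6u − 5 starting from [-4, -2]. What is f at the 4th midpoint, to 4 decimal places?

m = -3, f(m) = 4 (+); new bracket [-3, -2]
m = -2.5, f(m) = 0.625 (+); new bracket [-2.5, -2]
m = -2.25, f(m) = -0.359375 (−); new bracket [-2.5, -2.25]
m = -2.375, f(m) = 0.084 (+); new bracket [-2.375, -2.25]

0.0840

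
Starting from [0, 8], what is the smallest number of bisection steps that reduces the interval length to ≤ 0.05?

8

Width after n steps is 8/2^n. Need 2^n ≥ 8/0.05 = 160.
2^7 = 128 < 160 ≤ 2^8 = 256, so n = 8.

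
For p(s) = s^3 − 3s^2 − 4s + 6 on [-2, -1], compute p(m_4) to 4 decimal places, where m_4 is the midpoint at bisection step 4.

-0.5984

p(-1.5) = 1.875 > 0, so the root lies in [-2, -1.5]
p(-1.75) = -1.546875 < 0, so the root lies in [-1.75, -1.5]
p(-1.625) = 0.287109 > 0, so the root lies in [-1.75, -1.625]
p(-1.6875) = -0.5984 < 0, so the root lies in [-1.6875, -1.625]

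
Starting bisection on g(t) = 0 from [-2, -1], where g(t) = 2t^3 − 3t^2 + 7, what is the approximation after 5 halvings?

midpoint -1.5: g = -6.5 < 0 → [-1.5, -1]
midpoint -1.25: g = -1.59375 < 0 → [-1.25, -1]
midpoint -1.125: g = 0.355469 > 0 → [-1.25, -1.125]
midpoint -1.1875: g = -0.5796 < 0 → [-1.1875, -1.125]
midpoint -1.15625: g = -0.1024 < 0 → [-1.15625, -1.125]

-1.15625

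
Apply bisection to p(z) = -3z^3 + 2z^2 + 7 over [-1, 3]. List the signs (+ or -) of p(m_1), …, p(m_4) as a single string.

z = 1 gives p = 6, positive; keep [1, 3]
z = 2 gives p = -9, negative; keep [1, 2]
z = 1.5 gives p = 1.375, positive; keep [1.5, 2]
z = 1.75 gives p = -2.9531, negative; keep [1.5, 1.75]

+-+-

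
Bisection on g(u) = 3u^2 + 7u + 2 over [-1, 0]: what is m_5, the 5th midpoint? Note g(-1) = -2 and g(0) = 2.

-0.34375

u = -0.5 gives g = -0.75, negative; keep [-0.5, 0]
u = -0.25 gives g = 0.4375, positive; keep [-0.5, -0.25]
u = -0.375 gives g = -0.203125, negative; keep [-0.375, -0.25]
u = -0.3125 gives g = 0.1055, positive; keep [-0.375, -0.3125]
u = -0.34375 gives g = -0.0518, negative; keep [-0.34375, -0.3125]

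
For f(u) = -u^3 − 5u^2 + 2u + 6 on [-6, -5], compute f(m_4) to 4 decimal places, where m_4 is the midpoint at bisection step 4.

0.6707

u = -5.5 gives f = 10.125, positive; keep [-5.5, -5]
u = -5.25 gives f = 2.390625, positive; keep [-5.25, -5]
u = -5.125 gives f = -0.966797, negative; keep [-5.25, -5.125]
u = -5.1875 gives f = 0.6707, positive; keep [-5.1875, -5.125]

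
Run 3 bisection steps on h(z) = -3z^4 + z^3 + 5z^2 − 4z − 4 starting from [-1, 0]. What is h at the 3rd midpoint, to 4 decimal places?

-0.2488

midpoint -0.5: h = -1.0625 < 0 → [-1, -0.5]
midpoint -0.75: h = 0.441406 > 0 → [-0.75, -0.5]
midpoint -0.625: h = -0.248779 < 0 → [-0.75, -0.625]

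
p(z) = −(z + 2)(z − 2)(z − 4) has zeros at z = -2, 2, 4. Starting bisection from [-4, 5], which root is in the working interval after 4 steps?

-2

p(0.5) = -13.125 < 0, so the root lies in [-4, 0.5]
p(-1.75) = -5.390625 < 0, so the root lies in [-4, -1.75]
p(-2.875) = 29.326172 > 0, so the root lies in [-2.875, -1.75]
p(-2.3125) = 8.5071 > 0, so the root lies in [-2.3125, -1.75]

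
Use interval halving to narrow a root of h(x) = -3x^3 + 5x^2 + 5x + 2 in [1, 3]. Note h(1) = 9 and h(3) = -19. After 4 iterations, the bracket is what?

m = 2, h(m) = 8 (+); new bracket [2, 3]
m = 2.5, h(m) = -1.125 (−); new bracket [2, 2.5]
m = 2.25, h(m) = 4.390625 (+); new bracket [2.25, 2.5]
m = 2.375, h(m) = 1.8887 (+); new bracket [2.375, 2.5]

[2.375, 2.5]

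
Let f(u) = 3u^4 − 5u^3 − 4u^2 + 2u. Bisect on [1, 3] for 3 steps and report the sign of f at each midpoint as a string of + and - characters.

f(2) = -4 < 0, so the root lies in [2, 3]
f(2.5) = 19.0625 > 0, so the root lies in [2, 2.5]
f(2.25) = 4.183594 > 0, so the root lies in [2, 2.25]

-++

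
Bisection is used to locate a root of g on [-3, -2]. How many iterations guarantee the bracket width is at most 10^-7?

Width after n steps is 1/2^n. Need 2^n ≥ 1/10^-7 = 10000000.
2^23 = 8388608 < 10000000 ≤ 2^24 = 16777216, so n = 24.

24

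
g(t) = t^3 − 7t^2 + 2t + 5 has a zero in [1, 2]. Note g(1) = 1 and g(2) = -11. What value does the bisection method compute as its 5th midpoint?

t = 1.5 gives g = -4.375, negative; keep [1, 1.5]
t = 1.25 gives g = -1.484375, negative; keep [1, 1.25]
t = 1.125 gives g = -0.185547, negative; keep [1, 1.125]
t = 1.0625 gives g = 0.4221, positive; keep [1.0625, 1.125]
t = 1.09375 gives g = 0.1219, positive; keep [1.09375, 1.125]

1.09375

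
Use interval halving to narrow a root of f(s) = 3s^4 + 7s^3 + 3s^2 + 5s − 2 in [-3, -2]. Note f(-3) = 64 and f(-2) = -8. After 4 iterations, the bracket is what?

[-2.3125, -2.25]

m = -2.5, f(m) = 12.0625 (+); new bracket [-2.5, -2]
m = -2.25, f(m) = -0.910156 (−); new bracket [-2.5, -2.25]
m = -2.375, f(m) = 4.721436 (+); new bracket [-2.375, -2.25]
m = -2.3125, f(m) = 1.7076 (+); new bracket [-2.3125, -2.25]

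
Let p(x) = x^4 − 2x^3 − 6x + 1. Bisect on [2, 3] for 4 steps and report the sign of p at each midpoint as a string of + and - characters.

-+--

p(2.5) = -6.1875 < 0, so the root lies in [2.5, 3]
p(2.75) = 0.097656 > 0, so the root lies in [2.5, 2.75]
p(2.625) = -3.445068 < 0, so the root lies in [2.625, 2.75]
p(2.6875) = -1.78 < 0, so the root lies in [2.6875, 2.75]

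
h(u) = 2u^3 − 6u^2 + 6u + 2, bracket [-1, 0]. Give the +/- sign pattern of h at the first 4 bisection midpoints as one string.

-+--

m = -0.5, h(m) = -2.75 (−); new bracket [-0.5, 0]
m = -0.25, h(m) = 0.09375 (+); new bracket [-0.5, -0.25]
m = -0.375, h(m) = -1.199219 (−); new bracket [-0.375, -0.25]
m = -0.3125, h(m) = -0.522 (−); new bracket [-0.3125, -0.25]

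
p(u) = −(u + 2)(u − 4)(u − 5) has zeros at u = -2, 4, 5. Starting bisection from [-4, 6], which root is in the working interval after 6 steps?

-2

p(1) = -36 < 0, so the root lies in [-4, 1]
p(-1.5) = -17.875 < 0, so the root lies in [-4, -1.5]
p(-2.75) = 39.234375 > 0, so the root lies in [-2.75, -1.5]
p(-2.125) = 5.4551 > 0, so the root lies in [-2.125, -1.5]
p(-1.8125) = -7.4246 < 0, so the root lies in [-2.125, -1.8125]
p(-1.96875) = -1.2998 < 0, so the root lies in [-2.125, -1.96875]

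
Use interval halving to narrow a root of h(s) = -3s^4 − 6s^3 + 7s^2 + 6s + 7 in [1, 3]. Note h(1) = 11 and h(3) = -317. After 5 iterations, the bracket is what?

[1.375, 1.4375]

h(2) = -49 < 0, so the root lies in [1, 2]
h(1.5) = -3.6875 < 0, so the root lies in [1, 1.5]
h(1.25) = 6.394531 > 0, so the root lies in [1.25, 1.5]
h(1.375) = 2.1633 > 0, so the root lies in [1.375, 1.5]
h(1.4375) = -0.543 < 0, so the root lies in [1.375, 1.4375]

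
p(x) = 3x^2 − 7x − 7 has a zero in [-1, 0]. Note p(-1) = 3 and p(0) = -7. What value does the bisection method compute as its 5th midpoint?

m = -0.5, p(m) = -2.75 (−); new bracket [-1, -0.5]
m = -0.75, p(m) = -0.0625 (−); new bracket [-1, -0.75]
m = -0.875, p(m) = 1.421875 (+); new bracket [-0.875, -0.75]
m = -0.8125, p(m) = 0.668 (+); new bracket [-0.8125, -0.75]
m = -0.78125, p(m) = 0.2998 (+); new bracket [-0.78125, -0.75]

-0.78125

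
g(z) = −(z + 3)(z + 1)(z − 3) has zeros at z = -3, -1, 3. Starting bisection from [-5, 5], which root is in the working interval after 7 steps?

midpoint 0: g = 9 > 0 → [0, 5]
midpoint 2.5: g = 9.625 > 0 → [2.5, 5]
midpoint 3.75: g = -24.046875 < 0 → [2.5, 3.75]
midpoint 3.125: g = -3.1582 < 0 → [2.5, 3.125]
midpoint 2.8125: g = 4.155 > 0 → [2.8125, 3.125]
midpoint 2.96875: g = 0.7403 > 0 → [2.96875, 3.125]
midpoint 3.046875: g = -1.1471 < 0 → [2.96875, 3.046875]

3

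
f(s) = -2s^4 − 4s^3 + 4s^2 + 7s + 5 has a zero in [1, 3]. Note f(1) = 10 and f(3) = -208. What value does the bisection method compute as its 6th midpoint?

s = 2 gives f = -29, negative; keep [1, 2]
s = 1.5 gives f = 0.875, positive; keep [1.5, 2]
s = 1.75 gives f = -10.695312, negative; keep [1.5, 1.75]
s = 1.625 gives f = -4.1724, negative; keep [1.5, 1.625]
s = 1.5625 gives f = -1.4766, negative; keep [1.5, 1.5625]
s = 1.53125 gives f = -0.2593, negative; keep [1.5, 1.53125]

1.53125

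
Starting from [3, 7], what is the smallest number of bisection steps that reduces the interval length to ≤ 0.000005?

20

Width after n steps is 4/2^n. Need 2^n ≥ 4/0.000005 = 800000.
2^19 = 524288 < 800000 ≤ 2^20 = 1048576, so n = 20.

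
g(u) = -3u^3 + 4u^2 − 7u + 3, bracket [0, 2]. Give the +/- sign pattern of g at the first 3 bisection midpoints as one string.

u = 1 gives g = -3, negative; keep [0, 1]
u = 0.5 gives g = 0.125, positive; keep [0.5, 1]
u = 0.75 gives g = -1.265625, negative; keep [0.5, 0.75]

-+-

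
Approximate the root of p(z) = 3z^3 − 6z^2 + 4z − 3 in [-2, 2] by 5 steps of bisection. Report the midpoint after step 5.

1.625

z = 0 gives p = -3, negative; keep [0, 2]
z = 1 gives p = -2, negative; keep [1, 2]
z = 1.5 gives p = -0.375, negative; keep [1.5, 2]
z = 1.75 gives p = 1.7031, positive; keep [1.5, 1.75]
z = 1.625 gives p = 0.5293, positive; keep [1.5, 1.625]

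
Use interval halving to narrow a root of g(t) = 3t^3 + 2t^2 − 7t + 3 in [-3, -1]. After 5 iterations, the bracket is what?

[-2.0625, -2]

t = -2 gives g = 1, positive; keep [-3, -2]
t = -2.5 gives g = -13.875, negative; keep [-2.5, -2]
t = -2.25 gives g = -5.296875, negative; keep [-2.25, -2]
t = -2.125 gives g = -1.8809, negative; keep [-2.125, -2]
t = -2.0625 gives g = -0.3757, negative; keep [-2.0625, -2]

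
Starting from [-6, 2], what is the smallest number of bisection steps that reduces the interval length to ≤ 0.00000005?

28

Width after n steps is 8/2^n. Need 2^n ≥ 8/0.00000005 = 160000000.
2^27 = 134217728 < 160000000 ≤ 2^28 = 268435456, so n = 28.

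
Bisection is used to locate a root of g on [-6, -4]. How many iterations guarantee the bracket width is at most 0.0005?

12

Width after n steps is 2/2^n. Need 2^n ≥ 2/0.0005 = 4000.
2^11 = 2048 < 4000 ≤ 2^12 = 4096, so n = 12.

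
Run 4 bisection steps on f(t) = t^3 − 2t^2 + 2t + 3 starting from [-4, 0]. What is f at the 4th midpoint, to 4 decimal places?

-0.0469

t = -2 gives f = -17, negative; keep [-2, 0]
t = -1 gives f = -2, negative; keep [-1, 0]
t = -0.5 gives f = 1.375, positive; keep [-1, -0.5]
t = -0.75 gives f = -0.0469, negative; keep [-0.75, -0.5]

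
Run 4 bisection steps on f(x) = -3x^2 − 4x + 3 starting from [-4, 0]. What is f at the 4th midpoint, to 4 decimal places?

f(-2) = -1 < 0, so the root lies in [-2, 0]
f(-1) = 4 > 0, so the root lies in [-2, -1]
f(-1.5) = 2.25 > 0, so the root lies in [-2, -1.5]
f(-1.75) = 0.8125 > 0, so the root lies in [-2, -1.75]

0.8125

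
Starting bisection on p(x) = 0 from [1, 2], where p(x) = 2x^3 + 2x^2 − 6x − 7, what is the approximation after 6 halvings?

1.796875

midpoint 1.5: p = -4.75 < 0 → [1.5, 2]
midpoint 1.75: p = -0.65625 < 0 → [1.75, 2]
midpoint 1.875: p = 1.964844 > 0 → [1.75, 1.875]
midpoint 1.8125: p = 0.604 > 0 → [1.75, 1.8125]
midpoint 1.78125: p = -0.0385 < 0 → [1.78125, 1.8125]
midpoint 1.796875: p = 0.2796 > 0 → [1.78125, 1.796875]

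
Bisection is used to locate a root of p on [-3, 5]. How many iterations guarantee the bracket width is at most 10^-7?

27

Width after n steps is 8/2^n. Need 2^n ≥ 8/10^-7 = 80000000.
2^26 = 67108864 < 80000000 ≤ 2^27 = 134217728, so n = 27.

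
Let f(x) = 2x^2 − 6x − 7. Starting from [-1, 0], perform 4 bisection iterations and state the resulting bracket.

m = -0.5, f(m) = -3.5 (−); new bracket [-1, -0.5]
m = -0.75, f(m) = -1.375 (−); new bracket [-1, -0.75]
m = -0.875, f(m) = -0.21875 (−); new bracket [-1, -0.875]
m = -0.9375, f(m) = 0.3828 (+); new bracket [-0.9375, -0.875]

[-0.9375, -0.875]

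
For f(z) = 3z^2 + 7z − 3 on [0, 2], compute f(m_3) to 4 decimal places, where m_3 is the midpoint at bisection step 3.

z = 1 gives f = 7, positive; keep [0, 1]
z = 0.5 gives f = 1.25, positive; keep [0, 0.5]
z = 0.25 gives f = -1.0625, negative; keep [0.25, 0.5]

-1.0625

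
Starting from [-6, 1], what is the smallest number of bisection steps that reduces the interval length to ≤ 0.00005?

Width after n steps is 7/2^n. Need 2^n ≥ 7/0.00005 = 140000.
2^17 = 131072 < 140000 ≤ 2^18 = 262144, so n = 18.

18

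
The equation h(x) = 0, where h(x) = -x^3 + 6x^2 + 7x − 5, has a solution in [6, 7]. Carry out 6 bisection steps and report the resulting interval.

midpoint 6.5: h = 19.375 > 0 → [6.5, 7]
midpoint 6.75: h = 8.078125 > 0 → [6.75, 7]
midpoint 6.875: h = 1.767578 > 0 → [6.875, 7]
midpoint 6.9375: h = -1.5583 < 0 → [6.875, 6.9375]
midpoint 6.90625: h = 0.119 > 0 → [6.90625, 6.9375]
midpoint 6.921875: h = -0.7161 < 0 → [6.90625, 6.921875]

[6.90625, 6.921875]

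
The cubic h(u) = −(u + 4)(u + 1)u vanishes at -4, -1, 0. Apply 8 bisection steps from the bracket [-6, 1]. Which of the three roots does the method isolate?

u = -2.5 gives h = -5.625, negative; keep [-6, -2.5]
u = -4.25 gives h = 3.453125, positive; keep [-4.25, -2.5]
u = -3.375 gives h = -5.009766, negative; keep [-4.25, -3.375]
u = -3.8125 gives h = -2.0105, negative; keep [-4.25, -3.8125]
u = -4.03125 gives h = 0.3819, positive; keep [-4.03125, -3.8125]
u = -3.921875 gives h = -0.8953, negative; keep [-4.03125, -3.921875]
u = -3.9765625 gives h = -0.2774, negative; keep [-4.03125, -3.9765625]
u = -4.00390625 gives h = 0.047, positive; keep [-4.00390625, -3.9765625]

-4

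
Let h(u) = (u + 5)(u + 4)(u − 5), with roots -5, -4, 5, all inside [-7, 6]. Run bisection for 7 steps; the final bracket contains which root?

5

h(-0.5) = -86.625 < 0, so the root lies in [-0.5, 6]
h(2.75) = -117.703125 < 0, so the root lies in [2.75, 6]
h(4.375) = -49.072266 < 0, so the root lies in [4.375, 6]
h(5.1875) = 17.5496 > 0, so the root lies in [4.375, 5.1875]
h(4.78125) = -18.7888 < 0, so the root lies in [4.78125, 5.1875]
h(4.984375) = -1.4016 < 0, so the root lies in [4.984375, 5.1875]
h(5.0859375) = 7.8753 > 0, so the root lies in [4.984375, 5.0859375]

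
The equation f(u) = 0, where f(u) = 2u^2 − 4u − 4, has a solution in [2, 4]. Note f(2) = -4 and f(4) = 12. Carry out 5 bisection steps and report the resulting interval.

midpoint 3: f = 2 > 0 → [2, 3]
midpoint 2.5: f = -1.5 < 0 → [2.5, 3]
midpoint 2.75: f = 0.125 > 0 → [2.5, 2.75]
midpoint 2.625: f = -0.7188 < 0 → [2.625, 2.75]
midpoint 2.6875: f = -0.3047 < 0 → [2.6875, 2.75]

[2.6875, 2.75]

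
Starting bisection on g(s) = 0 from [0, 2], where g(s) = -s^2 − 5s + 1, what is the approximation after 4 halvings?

0.125

g(1) = -5 < 0, so the root lies in [0, 1]
g(0.5) = -1.75 < 0, so the root lies in [0, 0.5]
g(0.25) = -0.3125 < 0, so the root lies in [0, 0.25]
g(0.125) = 0.3594 > 0, so the root lies in [0.125, 0.25]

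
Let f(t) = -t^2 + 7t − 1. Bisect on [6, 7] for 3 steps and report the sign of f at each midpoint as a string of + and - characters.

midpoint 6.5: f = 2.25 > 0 → [6.5, 7]
midpoint 6.75: f = 0.6875 > 0 → [6.75, 7]
midpoint 6.875: f = -0.140625 < 0 → [6.75, 6.875]

++-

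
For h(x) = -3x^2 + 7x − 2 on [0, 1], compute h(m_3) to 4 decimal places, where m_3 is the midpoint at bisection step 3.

x = 0.5 gives h = 0.75, positive; keep [0, 0.5]
x = 0.25 gives h = -0.4375, negative; keep [0.25, 0.5]
x = 0.375 gives h = 0.203125, positive; keep [0.25, 0.375]

0.2031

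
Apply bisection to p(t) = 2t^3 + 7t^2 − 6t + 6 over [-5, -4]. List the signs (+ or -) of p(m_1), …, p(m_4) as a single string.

midpoint -4.5: p = -7.5 < 0 → [-4.5, -4]
midpoint -4.25: p = 4.40625 > 0 → [-4.5, -4.25]
midpoint -4.375: p = -1.246094 < 0 → [-4.375, -4.25]
midpoint -4.3125: p = 1.6538 > 0 → [-4.375, -4.3125]

-+-+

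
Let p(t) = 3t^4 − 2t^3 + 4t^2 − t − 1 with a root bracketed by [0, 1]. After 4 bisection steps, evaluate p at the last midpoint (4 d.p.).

p(0.5) = -0.5625 < 0, so the root lies in [0.5, 1]
p(0.75) = 0.605469 > 0, so the root lies in [0.5, 0.75]
p(0.625) = -0.093018 < 0, so the root lies in [0.625, 0.75]
p(0.6875) = 0.2234 > 0, so the root lies in [0.625, 0.6875]

0.2234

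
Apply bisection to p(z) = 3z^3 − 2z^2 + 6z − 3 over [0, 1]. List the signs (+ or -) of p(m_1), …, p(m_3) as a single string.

-++

m = 0.5, p(m) = -0.125 (−); new bracket [0.5, 1]
m = 0.75, p(m) = 1.640625 (+); new bracket [0.5, 0.75]
m = 0.625, p(m) = 0.701172 (+); new bracket [0.5, 0.625]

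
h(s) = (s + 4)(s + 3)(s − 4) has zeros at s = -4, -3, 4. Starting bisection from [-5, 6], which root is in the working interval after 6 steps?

m = 0.5, h(m) = -55.125 (−); new bracket [0.5, 6]
m = 3.25, h(m) = -33.984375 (−); new bracket [3.25, 6]
m = 4.625, h(m) = 41.103516 (+); new bracket [3.25, 4.625]
m = 3.9375, h(m) = -3.4417 (−); new bracket [3.9375, 4.625]
m = 4.28125, h(m) = 16.9588 (+); new bracket [3.9375, 4.28125]
m = 4.109375, h(m) = 6.3058 (+); new bracket [3.9375, 4.109375]

4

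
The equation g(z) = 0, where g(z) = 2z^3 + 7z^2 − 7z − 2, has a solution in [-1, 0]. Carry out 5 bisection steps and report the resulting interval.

[-0.25, -0.21875]

g(-0.5) = 3 > 0, so the root lies in [-0.5, 0]
g(-0.25) = 0.15625 > 0, so the root lies in [-0.25, 0]
g(-0.125) = -1.019531 < 0, so the root lies in [-0.25, -0.125]
g(-0.1875) = -0.4546 < 0, so the root lies in [-0.25, -0.1875]
g(-0.21875) = -0.1547 < 0, so the root lies in [-0.25, -0.21875]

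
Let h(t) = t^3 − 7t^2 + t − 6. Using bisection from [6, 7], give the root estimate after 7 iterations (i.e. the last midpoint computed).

t = 6.5 gives h = -20.625, negative; keep [6.5, 7]
t = 6.75 gives h = -10.640625, negative; keep [6.75, 7]
t = 6.875 gives h = -5.033203, negative; keep [6.875, 7]
t = 6.9375 gives h = -2.0706, negative; keep [6.9375, 7]
t = 6.96875 gives h = -0.5489, negative; keep [6.96875, 7]
t = 6.984375 gives h = 0.2222, positive; keep [6.96875, 6.984375]
t = 6.9765625 gives h = -0.1642, negative; keep [6.9765625, 6.984375]

6.9765625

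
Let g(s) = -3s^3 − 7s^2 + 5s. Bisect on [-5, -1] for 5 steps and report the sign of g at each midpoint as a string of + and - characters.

+----

midpoint -3: g = 3 > 0 → [-3, -1]
midpoint -2: g = -14 < 0 → [-3, -2]
midpoint -2.5: g = -9.375 < 0 → [-3, -2.5]
midpoint -2.75: g = -4.2969 < 0 → [-3, -2.75]
midpoint -2.875: g = -0.9434 < 0 → [-3, -2.875]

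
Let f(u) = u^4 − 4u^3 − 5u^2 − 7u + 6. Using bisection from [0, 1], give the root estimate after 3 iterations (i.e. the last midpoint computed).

0.625

f(0.5) = 0.8125 > 0, so the root lies in [0.5, 1]
f(0.75) = -3.433594 < 0, so the root lies in [0.5, 0.75]
f(0.625) = -1.1521 < 0, so the root lies in [0.5, 0.625]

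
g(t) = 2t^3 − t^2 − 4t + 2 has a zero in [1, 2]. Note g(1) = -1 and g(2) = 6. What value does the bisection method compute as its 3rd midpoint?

1.375

g(1.5) = 0.5 > 0, so the root lies in [1, 1.5]
g(1.25) = -0.65625 < 0, so the root lies in [1.25, 1.5]
g(1.375) = -0.191406 < 0, so the root lies in [1.375, 1.5]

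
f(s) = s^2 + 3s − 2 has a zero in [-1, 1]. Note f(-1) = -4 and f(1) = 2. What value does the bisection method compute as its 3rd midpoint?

m = 0, f(m) = -2 (−); new bracket [0, 1]
m = 0.5, f(m) = -0.25 (−); new bracket [0.5, 1]
m = 0.75, f(m) = 0.8125 (+); new bracket [0.5, 0.75]

0.75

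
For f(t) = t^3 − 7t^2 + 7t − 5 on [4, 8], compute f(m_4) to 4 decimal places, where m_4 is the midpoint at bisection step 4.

-6.0781

t = 6 gives f = 1, positive; keep [4, 6]
t = 5 gives f = -20, negative; keep [5, 6]
t = 5.5 gives f = -11.875, negative; keep [5.5, 6]
t = 5.75 gives f = -6.0781, negative; keep [5.75, 6]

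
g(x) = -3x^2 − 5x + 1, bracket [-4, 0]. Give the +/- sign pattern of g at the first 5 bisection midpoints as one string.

g(-2) = -1 < 0, so the root lies in [-2, 0]
g(-1) = 3 > 0, so the root lies in [-2, -1]
g(-1.5) = 1.75 > 0, so the root lies in [-2, -1.5]
g(-1.75) = 0.5625 > 0, so the root lies in [-2, -1.75]
g(-1.875) = -0.1719 < 0, so the root lies in [-1.875, -1.75]

-+++-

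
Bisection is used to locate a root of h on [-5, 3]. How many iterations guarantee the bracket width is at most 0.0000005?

Width after n steps is 8/2^n. Need 2^n ≥ 8/0.0000005 = 16000000.
2^23 = 8388608 < 16000000 ≤ 2^24 = 16777216, so n = 24.

24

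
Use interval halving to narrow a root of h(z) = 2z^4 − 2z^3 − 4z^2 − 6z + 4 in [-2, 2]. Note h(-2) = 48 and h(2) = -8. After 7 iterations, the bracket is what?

midpoint 0: h = 4 > 0 → [0, 2]
midpoint 1: h = -6 < 0 → [0, 1]
midpoint 0.5: h = -0.125 < 0 → [0, 0.5]
midpoint 0.25: h = 2.2266 > 0 → [0.25, 0.5]
midpoint 0.375: h = 1.1216 > 0 → [0.375, 0.5]
midpoint 0.4375: h = 0.5152 > 0 → [0.4375, 0.5]
midpoint 0.46875: h = 0.1992 > 0 → [0.46875, 0.5]

[0.46875, 0.5]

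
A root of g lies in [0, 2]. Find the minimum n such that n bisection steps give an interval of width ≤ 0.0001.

Width after n steps is 2/2^n. Need 2^n ≥ 2/0.0001 = 20000.
2^14 = 16384 < 20000 ≤ 2^15 = 32768, so n = 15.

15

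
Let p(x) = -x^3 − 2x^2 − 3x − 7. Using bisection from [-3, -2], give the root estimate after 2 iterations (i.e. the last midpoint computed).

p(-2.5) = 3.625 > 0, so the root lies in [-2.5, -2]
p(-2.25) = 1.015625 > 0, so the root lies in [-2.25, -2]

-2.25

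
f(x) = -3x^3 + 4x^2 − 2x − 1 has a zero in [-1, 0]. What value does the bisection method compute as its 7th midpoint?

-0.2890625

m = -0.5, f(m) = 1.375 (+); new bracket [-0.5, 0]
m = -0.25, f(m) = -0.203125 (−); new bracket [-0.5, -0.25]
m = -0.375, f(m) = 0.470703 (+); new bracket [-0.375, -0.25]
m = -0.3125, f(m) = 0.1072 (+); new bracket [-0.3125, -0.25]
m = -0.28125, f(m) = -0.0544 (−); new bracket [-0.3125, -0.28125]
m = -0.296875, f(m) = 0.0248 (+); new bracket [-0.296875, -0.28125]
m = -0.2890625, f(m) = -0.0152 (−); new bracket [-0.296875, -0.2890625]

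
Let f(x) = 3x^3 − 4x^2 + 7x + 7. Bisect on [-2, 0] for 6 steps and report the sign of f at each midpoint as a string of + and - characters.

m = -1, f(m) = -7 (−); new bracket [-1, 0]
m = -0.5, f(m) = 2.125 (+); new bracket [-1, -0.5]
m = -0.75, f(m) = -1.765625 (−); new bracket [-0.75, -0.5]
m = -0.625, f(m) = 0.3301 (+); new bracket [-0.75, -0.625]
m = -0.6875, f(m) = -0.678 (−); new bracket [-0.6875, -0.625]
m = -0.65625, f(m) = -0.1643 (−); new bracket [-0.65625, -0.625]

-+-+--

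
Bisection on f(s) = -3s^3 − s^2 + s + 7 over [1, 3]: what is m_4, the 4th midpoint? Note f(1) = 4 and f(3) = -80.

1.375

f(2) = -19 < 0, so the root lies in [1, 2]
f(1.5) = -3.875 < 0, so the root lies in [1, 1.5]
f(1.25) = 0.828125 > 0, so the root lies in [1.25, 1.5]
f(1.375) = -1.3145 < 0, so the root lies in [1.25, 1.375]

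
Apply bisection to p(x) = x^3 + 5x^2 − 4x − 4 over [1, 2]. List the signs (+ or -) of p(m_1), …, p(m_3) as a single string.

++-

midpoint 1.5: p = 4.625 > 0 → [1, 1.5]
midpoint 1.25: p = 0.765625 > 0 → [1, 1.25]
midpoint 1.125: p = -0.748047 < 0 → [1.125, 1.25]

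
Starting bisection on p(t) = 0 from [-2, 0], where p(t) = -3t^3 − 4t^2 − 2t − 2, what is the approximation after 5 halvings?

-1.1875

t = -1 gives p = -1, negative; keep [-2, -1]
t = -1.5 gives p = 2.125, positive; keep [-1.5, -1]
t = -1.25 gives p = 0.109375, positive; keep [-1.25, -1]
t = -1.125 gives p = -0.541, negative; keep [-1.25, -1.125]
t = -1.1875 gives p = -0.2419, negative; keep [-1.25, -1.1875]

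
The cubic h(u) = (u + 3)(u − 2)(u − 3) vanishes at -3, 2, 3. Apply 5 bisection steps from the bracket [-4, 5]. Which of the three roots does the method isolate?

-3

h(0.5) = 13.125 > 0, so the root lies in [-4, 0.5]
h(-1.75) = 22.265625 > 0, so the root lies in [-4, -1.75]
h(-2.875) = 3.580078 > 0, so the root lies in [-4, -2.875]
h(-3.4375) = -15.3142 < 0, so the root lies in [-3.4375, -2.875]
h(-3.15625) = -4.9599 < 0, so the root lies in [-3.15625, -2.875]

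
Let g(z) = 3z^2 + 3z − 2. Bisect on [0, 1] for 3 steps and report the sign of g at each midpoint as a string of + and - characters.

m = 0.5, g(m) = 0.25 (+); new bracket [0, 0.5]
m = 0.25, g(m) = -1.0625 (−); new bracket [0.25, 0.5]
m = 0.375, g(m) = -0.453125 (−); new bracket [0.375, 0.5]

+--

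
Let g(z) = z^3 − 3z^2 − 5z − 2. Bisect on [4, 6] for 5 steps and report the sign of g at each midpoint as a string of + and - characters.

++-++

midpoint 5: g = 23 > 0 → [4, 5]
midpoint 4.5: g = 5.875 > 0 → [4, 4.5]
midpoint 4.25: g = -0.671875 < 0 → [4.25, 4.5]
midpoint 4.375: g = 2.4434 > 0 → [4.25, 4.375]
midpoint 4.3125: g = 0.8469 > 0 → [4.25, 4.3125]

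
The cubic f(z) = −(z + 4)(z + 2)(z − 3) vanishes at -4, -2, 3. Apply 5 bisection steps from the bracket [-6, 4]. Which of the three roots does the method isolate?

3

z = -1 gives f = 12, positive; keep [-1, 4]
z = 1.5 gives f = 28.875, positive; keep [1.5, 4]
z = 2.75 gives f = 8.015625, positive; keep [2.75, 4]
z = 3.375 gives f = -14.8652, negative; keep [2.75, 3.375]
z = 3.0625 gives f = -2.2346, negative; keep [2.75, 3.0625]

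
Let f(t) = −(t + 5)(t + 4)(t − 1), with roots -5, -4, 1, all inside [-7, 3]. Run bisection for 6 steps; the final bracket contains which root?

1

m = -2, f(m) = 18 (+); new bracket [-2, 3]
m = 0.5, f(m) = 12.375 (+); new bracket [0.5, 3]
m = 1.75, f(m) = -29.109375 (−); new bracket [0.5, 1.75]
m = 1.125, f(m) = -3.9238 (−); new bracket [0.5, 1.125]
m = 0.8125, f(m) = 5.2449 (+); new bracket [0.8125, 1.125]
m = 0.96875, f(m) = 0.9268 (+); new bracket [0.96875, 1.125]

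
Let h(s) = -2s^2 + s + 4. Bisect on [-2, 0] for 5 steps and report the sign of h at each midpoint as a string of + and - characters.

s = -1 gives h = 1, positive; keep [-2, -1]
s = -1.5 gives h = -2, negative; keep [-1.5, -1]
s = -1.25 gives h = -0.375, negative; keep [-1.25, -1]
s = -1.125 gives h = 0.3438, positive; keep [-1.25, -1.125]
s = -1.1875 gives h = -0.0078, negative; keep [-1.1875, -1.125]

+--+-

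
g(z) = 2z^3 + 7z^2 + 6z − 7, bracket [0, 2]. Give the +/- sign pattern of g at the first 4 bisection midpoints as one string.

+-+-

g(1) = 8 > 0, so the root lies in [0, 1]
g(0.5) = -2 < 0, so the root lies in [0.5, 1]
g(0.75) = 2.28125 > 0, so the root lies in [0.5, 0.75]
g(0.625) = -0.0273 < 0, so the root lies in [0.625, 0.75]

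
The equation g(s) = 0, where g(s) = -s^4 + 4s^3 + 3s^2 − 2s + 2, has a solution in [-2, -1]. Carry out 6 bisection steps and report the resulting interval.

g(-1.5) = -6.8125 < 0, so the root lies in [-1.5, -1]
g(-1.25) = -1.066406 < 0, so the root lies in [-1.25, -1]
g(-1.125) = 0.749756 > 0, so the root lies in [-1.25, -1.125]
g(-1.1875) = -0.0813 < 0, so the root lies in [-1.1875, -1.125]
g(-1.15625) = 0.3527 > 0, so the root lies in [-1.1875, -1.15625]
g(-1.171875) = 0.1404 > 0, so the root lies in [-1.1875, -1.171875]

[-1.1875, -1.171875]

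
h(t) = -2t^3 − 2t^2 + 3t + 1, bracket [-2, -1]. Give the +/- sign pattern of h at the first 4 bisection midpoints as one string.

h(-1.5) = -1.25 < 0, so the root lies in [-2, -1.5]
h(-1.75) = 0.34375 > 0, so the root lies in [-1.75, -1.5]
h(-1.625) = -0.574219 < 0, so the root lies in [-1.75, -1.625]
h(-1.6875) = -0.147 < 0, so the root lies in [-1.75, -1.6875]

-+--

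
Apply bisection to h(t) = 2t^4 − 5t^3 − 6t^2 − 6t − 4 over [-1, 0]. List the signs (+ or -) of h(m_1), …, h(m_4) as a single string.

--++

h(-0.5) = -1.75 < 0, so the root lies in [-1, -0.5]
h(-0.75) = -0.132812 < 0, so the root lies in [-1, -0.75]
h(-0.875) = 1.178223 > 0, so the root lies in [-0.875, -0.75]
h(-0.8125) = 0.4676 > 0, so the root lies in [-0.8125, -0.75]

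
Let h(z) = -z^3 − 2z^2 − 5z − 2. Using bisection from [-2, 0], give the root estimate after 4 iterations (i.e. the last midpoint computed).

-0.375

h(-1) = 2 > 0, so the root lies in [-1, 0]
h(-0.5) = 0.125 > 0, so the root lies in [-0.5, 0]
h(-0.25) = -0.859375 < 0, so the root lies in [-0.5, -0.25]
h(-0.375) = -0.3535 < 0, so the root lies in [-0.5, -0.375]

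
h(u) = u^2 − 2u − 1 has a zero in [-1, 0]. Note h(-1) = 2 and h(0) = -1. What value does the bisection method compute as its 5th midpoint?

-0.40625

u = -0.5 gives h = 0.25, positive; keep [-0.5, 0]
u = -0.25 gives h = -0.4375, negative; keep [-0.5, -0.25]
u = -0.375 gives h = -0.109375, negative; keep [-0.5, -0.375]
u = -0.4375 gives h = 0.0664, positive; keep [-0.4375, -0.375]
u = -0.40625 gives h = -0.0225, negative; keep [-0.4375, -0.40625]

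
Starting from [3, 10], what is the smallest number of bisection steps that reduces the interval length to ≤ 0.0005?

14

Width after n steps is 7/2^n. Need 2^n ≥ 7/0.0005 = 14000.
2^13 = 8192 < 14000 ≤ 2^14 = 16384, so n = 14.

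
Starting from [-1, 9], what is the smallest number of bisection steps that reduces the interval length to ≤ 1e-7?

Width after n steps is 10/2^n. Need 2^n ≥ 10/1e-7 = 100000000.
2^26 = 67108864 < 100000000 ≤ 2^27 = 134217728, so n = 27.

27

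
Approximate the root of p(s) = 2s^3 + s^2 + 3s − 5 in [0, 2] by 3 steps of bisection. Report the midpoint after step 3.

m = 1, p(m) = 1 (+); new bracket [0, 1]
m = 0.5, p(m) = -3 (−); new bracket [0.5, 1]
m = 0.75, p(m) = -1.34375 (−); new bracket [0.75, 1]

0.75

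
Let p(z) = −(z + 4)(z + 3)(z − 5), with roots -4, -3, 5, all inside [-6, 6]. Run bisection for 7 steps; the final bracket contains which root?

5

m = 0, p(m) = 60 (+); new bracket [0, 6]
m = 3, p(m) = 84 (+); new bracket [3, 6]
m = 4.5, p(m) = 31.875 (+); new bracket [4.5, 6]
m = 5.25, p(m) = -19.0781 (−); new bracket [4.5, 5.25]
m = 4.875, p(m) = 8.7363 (+); new bracket [4.875, 5.25]
m = 5.0625, p(m) = -4.5667 (−); new bracket [4.875, 5.0625]
m = 4.96875, p(m) = 2.2334 (+); new bracket [4.96875, 5.0625]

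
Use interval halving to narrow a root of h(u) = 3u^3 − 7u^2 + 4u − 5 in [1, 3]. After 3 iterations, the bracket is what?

m = 2, h(m) = -1 (−); new bracket [2, 3]
m = 2.5, h(m) = 8.125 (+); new bracket [2, 2.5]
m = 2.25, h(m) = 2.734375 (+); new bracket [2, 2.25]

[2, 2.25]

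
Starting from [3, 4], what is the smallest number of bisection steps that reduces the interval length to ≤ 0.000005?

Width after n steps is 1/2^n. Need 2^n ≥ 1/0.000005 = 200000.
2^17 = 131072 < 200000 ≤ 2^18 = 262144, so n = 18.

18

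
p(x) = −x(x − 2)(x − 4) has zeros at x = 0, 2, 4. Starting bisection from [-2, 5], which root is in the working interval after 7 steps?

p(1.5) = -1.875 < 0, so the root lies in [-2, 1.5]
p(-0.25) = 2.390625 > 0, so the root lies in [-0.25, 1.5]
p(0.625) = -2.900391 < 0, so the root lies in [-0.25, 0.625]
p(0.1875) = -1.2957 < 0, so the root lies in [-0.25, 0.1875]
p(-0.03125) = 0.2559 > 0, so the root lies in [-0.03125, 0.1875]
p(0.078125) = -0.5889 < 0, so the root lies in [-0.03125, 0.078125]
p(0.0234375) = -0.1842 < 0, so the root lies in [-0.03125, 0.0234375]

0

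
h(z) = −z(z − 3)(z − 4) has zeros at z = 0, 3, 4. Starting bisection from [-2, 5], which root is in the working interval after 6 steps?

0

midpoint 1.5: h = -5.625 < 0 → [-2, 1.5]
midpoint -0.25: h = 3.453125 > 0 → [-0.25, 1.5]
midpoint 0.625: h = -5.009766 < 0 → [-0.25, 0.625]
midpoint 0.1875: h = -2.0105 < 0 → [-0.25, 0.1875]
midpoint -0.03125: h = 0.3819 > 0 → [-0.03125, 0.1875]
midpoint 0.078125: h = -0.8953 < 0 → [-0.03125, 0.078125]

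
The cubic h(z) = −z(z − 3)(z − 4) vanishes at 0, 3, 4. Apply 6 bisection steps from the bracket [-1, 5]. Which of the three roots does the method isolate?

midpoint 2: h = -4 < 0 → [-1, 2]
midpoint 0.5: h = -4.375 < 0 → [-1, 0.5]
midpoint -0.25: h = 3.453125 > 0 → [-0.25, 0.5]
midpoint 0.125: h = -1.3926 < 0 → [-0.25, 0.125]
midpoint -0.0625: h = 0.7776 > 0 → [-0.0625, 0.125]
midpoint 0.03125: h = -0.3682 < 0 → [-0.0625, 0.03125]

0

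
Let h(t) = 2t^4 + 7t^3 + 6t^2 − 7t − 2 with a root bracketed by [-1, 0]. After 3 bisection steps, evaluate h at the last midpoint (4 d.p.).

h(-0.5) = 2.25 > 0, so the root lies in [-0.5, 0]
h(-0.25) = 0.023438 > 0, so the root lies in [-0.25, 0]
h(-0.125) = -1.044434 < 0, so the root lies in [-0.25, -0.125]

-1.0444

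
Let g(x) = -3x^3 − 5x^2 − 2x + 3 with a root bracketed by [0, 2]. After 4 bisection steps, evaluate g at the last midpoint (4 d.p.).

midpoint 1: g = -7 < 0 → [0, 1]
midpoint 0.5: g = 0.375 > 0 → [0.5, 1]
midpoint 0.75: g = -2.578125 < 0 → [0.5, 0.75]
midpoint 0.625: g = -0.9355 < 0 → [0.5, 0.625]

-0.9355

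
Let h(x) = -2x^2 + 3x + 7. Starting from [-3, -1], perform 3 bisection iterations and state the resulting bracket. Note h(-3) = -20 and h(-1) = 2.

[-1.5, -1.25]

x = -2 gives h = -7, negative; keep [-2, -1]
x = -1.5 gives h = -2, negative; keep [-1.5, -1]
x = -1.25 gives h = 0.125, positive; keep [-1.5, -1.25]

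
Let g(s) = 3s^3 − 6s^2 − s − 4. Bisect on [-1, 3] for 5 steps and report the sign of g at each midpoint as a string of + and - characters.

g(1) = -8 < 0, so the root lies in [1, 3]
g(2) = -6 < 0, so the root lies in [2, 3]
g(2.5) = 2.875 > 0, so the root lies in [2, 2.5]
g(2.25) = -2.4531 < 0, so the root lies in [2.25, 2.5]
g(2.375) = -0.0293 < 0, so the root lies in [2.375, 2.5]

--+--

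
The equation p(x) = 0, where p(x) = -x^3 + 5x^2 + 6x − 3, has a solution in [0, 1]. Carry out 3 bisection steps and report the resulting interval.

[0.375, 0.5]

m = 0.5, p(m) = 1.125 (+); new bracket [0, 0.5]
m = 0.25, p(m) = -1.203125 (−); new bracket [0.25, 0.5]
m = 0.375, p(m) = -0.099609 (−); new bracket [0.375, 0.5]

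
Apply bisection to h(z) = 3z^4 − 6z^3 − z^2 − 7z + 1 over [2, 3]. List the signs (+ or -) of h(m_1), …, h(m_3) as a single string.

+--

z = 2.5 gives h = 0.6875, positive; keep [2, 2.5]
z = 2.25 gives h = -11.269531, negative; keep [2.25, 2.5]
z = 2.375 gives h = -6.19458, negative; keep [2.375, 2.5]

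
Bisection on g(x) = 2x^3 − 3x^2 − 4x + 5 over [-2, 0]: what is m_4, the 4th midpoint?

x = -1 gives g = 4, positive; keep [-2, -1]
x = -1.5 gives g = -2.5, negative; keep [-1.5, -1]
x = -1.25 gives g = 1.40625, positive; keep [-1.5, -1.25]
x = -1.375 gives g = -0.3711, negative; keep [-1.375, -1.25]

-1.375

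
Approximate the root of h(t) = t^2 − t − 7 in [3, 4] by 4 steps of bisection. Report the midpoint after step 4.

m = 3.5, h(m) = 1.75 (+); new bracket [3, 3.5]
m = 3.25, h(m) = 0.3125 (+); new bracket [3, 3.25]
m = 3.125, h(m) = -0.359375 (−); new bracket [3.125, 3.25]
m = 3.1875, h(m) = -0.0273 (−); new bracket [3.1875, 3.25]

3.1875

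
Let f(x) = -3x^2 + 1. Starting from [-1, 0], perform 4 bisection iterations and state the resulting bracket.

[-0.625, -0.5625]

x = -0.5 gives f = 0.25, positive; keep [-1, -0.5]
x = -0.75 gives f = -0.6875, negative; keep [-0.75, -0.5]
x = -0.625 gives f = -0.171875, negative; keep [-0.625, -0.5]
x = -0.5625 gives f = 0.0508, positive; keep [-0.625, -0.5625]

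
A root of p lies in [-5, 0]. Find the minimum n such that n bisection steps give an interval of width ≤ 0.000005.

Width after n steps is 5/2^n. Need 2^n ≥ 5/0.000005 = 1000000.
2^19 = 524288 < 1000000 ≤ 2^20 = 1048576, so n = 20.

20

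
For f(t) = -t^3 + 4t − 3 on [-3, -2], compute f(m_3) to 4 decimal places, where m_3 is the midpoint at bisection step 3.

f(-2.5) = 2.625 > 0, so the root lies in [-2.5, -2]
f(-2.25) = -0.609375 < 0, so the root lies in [-2.5, -2.25]
f(-2.375) = 0.896484 > 0, so the root lies in [-2.375, -2.25]

0.8965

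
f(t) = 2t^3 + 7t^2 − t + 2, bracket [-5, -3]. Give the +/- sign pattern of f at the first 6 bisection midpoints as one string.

t = -4 gives f = -10, negative; keep [-4, -3]
t = -3.5 gives f = 5.5, positive; keep [-4, -3.5]
t = -3.75 gives f = -1.28125, negative; keep [-3.75, -3.5]
t = -3.625 gives f = 2.3398, positive; keep [-3.75, -3.625]
t = -3.6875 gives f = 0.5884, positive; keep [-3.75, -3.6875]
t = -3.71875 gives f = -0.3315, negative; keep [-3.71875, -3.6875]

-+-++-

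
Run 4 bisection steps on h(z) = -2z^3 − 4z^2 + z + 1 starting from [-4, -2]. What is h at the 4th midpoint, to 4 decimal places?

z = -3 gives h = 16, positive; keep [-3, -2]
z = -2.5 gives h = 4.75, positive; keep [-2.5, -2]
z = -2.25 gives h = 1.28125, positive; keep [-2.25, -2]
z = -2.125 gives h = 0.0039, positive; keep [-2.125, -2]

0.0039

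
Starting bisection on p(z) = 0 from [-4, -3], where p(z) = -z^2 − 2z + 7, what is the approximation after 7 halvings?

m = -3.5, p(m) = 1.75 (+); new bracket [-4, -3.5]
m = -3.75, p(m) = 0.4375 (+); new bracket [-4, -3.75]
m = -3.875, p(m) = -0.265625 (−); new bracket [-3.875, -3.75]
m = -3.8125, p(m) = 0.0898 (+); new bracket [-3.875, -3.8125]
m = -3.84375, p(m) = -0.0869 (−); new bracket [-3.84375, -3.8125]
m = -3.828125, p(m) = 0.0017 (+); new bracket [-3.84375, -3.828125]
m = -3.8359375, p(m) = -0.0425 (−); new bracket [-3.8359375, -3.828125]

-3.8359375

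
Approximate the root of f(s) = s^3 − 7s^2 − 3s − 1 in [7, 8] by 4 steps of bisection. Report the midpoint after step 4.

7.4375

s = 7.5 gives f = 4.625, positive; keep [7, 7.5]
s = 7.25 gives f = -9.609375, negative; keep [7.25, 7.5]
s = 7.375 gives f = -2.728516, negative; keep [7.375, 7.5]
s = 7.4375 gives f = 0.8884, positive; keep [7.375, 7.4375]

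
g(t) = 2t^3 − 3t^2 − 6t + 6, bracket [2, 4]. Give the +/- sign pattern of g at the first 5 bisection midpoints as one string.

g(3) = 15 > 0, so the root lies in [2, 3]
g(2.5) = 3.5 > 0, so the root lies in [2, 2.5]
g(2.25) = 0.09375 > 0, so the root lies in [2, 2.25]
g(2.125) = -1.1055 < 0, so the root lies in [2.125, 2.25]
g(2.1875) = -0.5454 < 0, so the root lies in [2.1875, 2.25]

+++--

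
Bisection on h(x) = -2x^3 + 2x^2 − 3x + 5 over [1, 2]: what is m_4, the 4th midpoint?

1.3125

h(1.5) = -1.75 < 0, so the root lies in [1, 1.5]
h(1.25) = 0.46875 > 0, so the root lies in [1.25, 1.5]
h(1.375) = -0.542969 < 0, so the root lies in [1.25, 1.375]
h(1.3125) = -0.0142 < 0, so the root lies in [1.25, 1.3125]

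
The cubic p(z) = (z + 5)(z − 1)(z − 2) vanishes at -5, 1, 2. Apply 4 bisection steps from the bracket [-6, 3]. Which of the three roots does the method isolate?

-5

z = -1.5 gives p = 30.625, positive; keep [-6, -1.5]
z = -3.75 gives p = 34.140625, positive; keep [-6, -3.75]
z = -4.875 gives p = 5.048828, positive; keep [-6, -4.875]
z = -5.4375 gives p = -20.947, negative; keep [-5.4375, -4.875]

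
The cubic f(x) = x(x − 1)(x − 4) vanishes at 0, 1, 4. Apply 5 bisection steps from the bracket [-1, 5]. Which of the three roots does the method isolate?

x = 2 gives f = -4, negative; keep [2, 5]
x = 3.5 gives f = -4.375, negative; keep [3.5, 5]
x = 4.25 gives f = 3.453125, positive; keep [3.5, 4.25]
x = 3.875 gives f = -1.3926, negative; keep [3.875, 4.25]
x = 4.0625 gives f = 0.7776, positive; keep [3.875, 4.0625]

4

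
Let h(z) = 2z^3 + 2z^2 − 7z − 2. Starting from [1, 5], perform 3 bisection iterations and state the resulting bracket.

z = 3 gives h = 49, positive; keep [1, 3]
z = 2 gives h = 8, positive; keep [1, 2]
z = 1.5 gives h = -1.25, negative; keep [1.5, 2]

[1.5, 2]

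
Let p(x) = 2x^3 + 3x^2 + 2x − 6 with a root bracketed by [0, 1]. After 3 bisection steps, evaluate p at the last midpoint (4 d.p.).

-0.6133

x = 0.5 gives p = -4, negative; keep [0.5, 1]
x = 0.75 gives p = -1.96875, negative; keep [0.75, 1]
x = 0.875 gives p = -0.613281, negative; keep [0.875, 1]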